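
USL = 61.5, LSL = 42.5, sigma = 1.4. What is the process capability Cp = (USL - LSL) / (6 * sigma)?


Cp = (61.5 - 42.5) / (6 * 1.4)

2.26


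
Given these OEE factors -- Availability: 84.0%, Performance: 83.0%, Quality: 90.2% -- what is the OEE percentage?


Formula: OEE = Availability * Performance * Quality / 10000
A * P = 84.0% * 83.0% / 100 = 69.72%
OEE = 69.72% * 90.2% / 100 = 62.9%

62.9%


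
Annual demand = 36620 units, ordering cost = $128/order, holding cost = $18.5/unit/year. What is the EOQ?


Formula: EOQ = sqrt(2 * D * S / H)
Numerator: 2 * 36620 * 128 = 9374720
2DS/H = 9374720 / 18.5 = 506741.6
EOQ = sqrt(506741.6) = 711.9 units

711.9 units


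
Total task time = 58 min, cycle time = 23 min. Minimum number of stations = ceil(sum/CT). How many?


Formula: N_min = ceil(Sum of Task Times / Cycle Time)
N_min = ceil(58 min / 23 min) = ceil(2.5217)
N_min = 3 stations

3


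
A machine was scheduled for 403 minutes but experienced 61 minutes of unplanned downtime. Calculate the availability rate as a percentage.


Formula: Availability = (Planned Time - Downtime) / Planned Time * 100
Uptime = 403 - 61 = 342 min
Availability = 342 / 403 * 100 = 84.9%

84.9%


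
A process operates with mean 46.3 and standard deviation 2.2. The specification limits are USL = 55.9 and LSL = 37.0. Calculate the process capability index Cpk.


Cpu = (55.9 - 46.3) / (3 * 2.2) = 1.45
Cpl = (46.3 - 37.0) / (3 * 2.2) = 1.41
Cpk = min(1.45, 1.41) = 1.41

1.41


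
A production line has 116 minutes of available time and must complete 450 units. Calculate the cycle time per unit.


Formula: CT = Available Time / Number of Units
CT = 116 min / 450 units
CT = 0.26 min/unit

0.26 min/unit


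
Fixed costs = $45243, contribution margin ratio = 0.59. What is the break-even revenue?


Formula: BER = Fixed Costs / Contribution Margin Ratio
BER = $45243 / 0.59
BER = $76683.05 (to the nearest cent)

$76683.05


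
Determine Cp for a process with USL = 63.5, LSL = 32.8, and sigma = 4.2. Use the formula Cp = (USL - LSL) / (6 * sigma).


Cp = (63.5 - 32.8) / (6 * 4.2)

1.22


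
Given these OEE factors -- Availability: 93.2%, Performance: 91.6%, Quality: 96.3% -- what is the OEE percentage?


Formula: OEE = Availability * Performance * Quality / 10000
A * P = 93.2% * 91.6% / 100 = 85.37%
OEE = 85.37% * 96.3% / 100 = 82.2%

82.2%


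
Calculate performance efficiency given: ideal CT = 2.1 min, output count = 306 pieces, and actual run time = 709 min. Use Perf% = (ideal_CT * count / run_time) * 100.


Formula: Performance = (Ideal CT * Total Count) / Run Time * 100
Ideal output time = 2.1 * 306 = 642.6 min
Performance = 642.6 / 709 * 100 = 90.6%

90.6%


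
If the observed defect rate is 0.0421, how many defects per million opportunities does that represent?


DPMO = defect_rate * 1000000 = 0.0421 * 1000000

42100


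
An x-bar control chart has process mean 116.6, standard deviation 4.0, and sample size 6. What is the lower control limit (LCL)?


LCL = 116.6 - 3 * 4.0 / sqrt(6)

111.7


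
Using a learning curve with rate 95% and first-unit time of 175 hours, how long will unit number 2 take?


Formula: T_n = T_1 * (learning_rate)^(log2(n)) where learning_rate = rate/100
Doublings = log2(2) = 1
T_n = 175 * 0.95^1
T_n = 175 * 0.95 = 166.3 hours

166.3 hours


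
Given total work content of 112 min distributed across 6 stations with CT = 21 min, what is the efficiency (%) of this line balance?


Formula: Efficiency = Sum of Task Times / (N_stations * CT) * 100
Total station capacity = 6 stations * 21 min = 126 min
Efficiency = 112 / 126 * 100 = 88.9%

88.9%


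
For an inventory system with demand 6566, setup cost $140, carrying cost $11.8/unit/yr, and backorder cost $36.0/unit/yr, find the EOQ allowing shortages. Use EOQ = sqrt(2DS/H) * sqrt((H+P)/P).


Formula: EOQ* = sqrt(2DS/H) * sqrt((H+P)/P)
Base EOQ = sqrt(2*6566*140/11.8) = 394.72 units
Correction = sqrt((11.8+36.0)/36.0) = 1.15229
EOQ* = 394.72 * 1.15229 = 454.8 units

454.8 units


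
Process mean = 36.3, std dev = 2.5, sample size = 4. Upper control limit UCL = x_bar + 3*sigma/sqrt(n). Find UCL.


UCL = 36.3 + 3 * 2.5 / sqrt(4)

40.05


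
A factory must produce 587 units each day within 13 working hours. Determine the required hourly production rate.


Formula: Production Rate = Daily Demand / Available Hours
Rate = 587 units/day / 13 hours/day
Rate = 45.2 units/hour

45.2 units/hour


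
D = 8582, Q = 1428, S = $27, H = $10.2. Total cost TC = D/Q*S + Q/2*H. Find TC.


TC = 8582/1428 * 27 + 1428/2 * 10.2

$7445.06


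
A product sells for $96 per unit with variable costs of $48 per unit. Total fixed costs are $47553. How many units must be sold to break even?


Formula: BEQ = Fixed Costs / (Price - Variable Cost)
Contribution margin = $96 - $48 = $48/unit
BEQ = ceil($47553 / $48/unit) = ceil(990.69) = 991 units

991 units


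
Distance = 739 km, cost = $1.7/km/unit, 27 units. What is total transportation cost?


TC = dist * cost * units = 739 * 1.7 * 27 = $33920.10

$33920.10


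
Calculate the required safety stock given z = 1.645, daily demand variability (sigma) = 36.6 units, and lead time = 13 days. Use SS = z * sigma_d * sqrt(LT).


Formula: SS = z * sigma_d * sqrt(LT)
sqrt(LT) = sqrt(13) = 3.6056
SS = 1.645 * 36.6 * 3.6056
SS = 217.1 units

217.1 units


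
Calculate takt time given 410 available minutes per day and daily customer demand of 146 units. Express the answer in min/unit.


Formula: Takt Time = Available Production Time / Customer Demand
Takt = 410 min/day / 146 units/day
Takt = 2.81 min/unit

2.81 min/unit


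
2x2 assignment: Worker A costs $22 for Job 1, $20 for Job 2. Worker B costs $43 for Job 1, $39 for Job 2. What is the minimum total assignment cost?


Option 1: A->1 + B->2 = $22 + $39 = $61
Option 2: A->2 + B->1 = $20 + $43 = $63
Min cost = min($61, $63) = $61

$61


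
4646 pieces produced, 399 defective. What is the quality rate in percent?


Formula: Quality Rate = Good Pieces / Total Pieces * 100
Good pieces = 4646 - 399 = 4247
QR = 4247 / 4646 * 100 = 91.4%

91.4%


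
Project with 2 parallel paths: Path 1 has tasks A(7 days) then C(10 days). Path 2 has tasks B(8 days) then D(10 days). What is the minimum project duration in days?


Path 1 = 7 + 10 = 17 days
Path 2 = 8 + 10 = 18 days
Duration = max(17, 18) = 18 days

18 days


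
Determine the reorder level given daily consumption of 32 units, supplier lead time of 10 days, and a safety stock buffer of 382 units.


Formula: ROP = (Daily Demand * Lead Time) + Safety Stock
Demand during lead time = 32 * 10 = 320 units
ROP = 320 + 382 = 702 units

702 units


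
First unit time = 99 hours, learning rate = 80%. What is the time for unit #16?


Formula: T_n = T_1 * (learning_rate)^(log2(n)) where learning_rate = rate/100
Doublings = log2(16) = 4
T_n = 99 * 0.8^4
T_n = 99 * 0.4096 = 40.6 hours

40.6 hours


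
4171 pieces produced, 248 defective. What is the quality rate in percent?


Formula: Quality Rate = Good Pieces / Total Pieces * 100
Good pieces = 4171 - 248 = 3923
QR = 3923 / 4171 * 100 = 94.1%

94.1%


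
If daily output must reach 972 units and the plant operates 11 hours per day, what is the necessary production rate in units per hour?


Formula: Production Rate = Daily Demand / Available Hours
Rate = 972 units/day / 11 hours/day
Rate = 88.4 units/hour

88.4 units/hour


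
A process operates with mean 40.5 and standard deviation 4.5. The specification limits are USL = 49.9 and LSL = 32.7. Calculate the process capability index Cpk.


Cpu = (49.9 - 40.5) / (3 * 4.5) = 0.7
Cpl = (40.5 - 32.7) / (3 * 4.5) = 0.58
Cpk = min(0.7, 0.58) = 0.58

0.58


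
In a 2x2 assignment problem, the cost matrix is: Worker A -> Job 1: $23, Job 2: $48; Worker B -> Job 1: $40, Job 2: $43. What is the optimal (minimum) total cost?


Option 1: A->1 + B->2 = $23 + $43 = $66
Option 2: A->2 + B->1 = $48 + $40 = $88
Min cost = min($66, $88) = $66

$66


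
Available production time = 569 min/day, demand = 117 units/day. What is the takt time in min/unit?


Formula: Takt Time = Available Production Time / Customer Demand
Takt = 569 min/day / 117 units/day
Takt = 4.86 min/unit

4.86 min/unit


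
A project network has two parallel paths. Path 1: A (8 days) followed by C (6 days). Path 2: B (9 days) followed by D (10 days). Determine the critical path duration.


Path 1 = 8 + 6 = 14 days
Path 2 = 9 + 10 = 19 days
Duration = max(14, 19) = 19 days

19 days


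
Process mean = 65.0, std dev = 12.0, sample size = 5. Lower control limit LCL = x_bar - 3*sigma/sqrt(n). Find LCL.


LCL = 65.0 - 3 * 12.0 / sqrt(5)

48.9


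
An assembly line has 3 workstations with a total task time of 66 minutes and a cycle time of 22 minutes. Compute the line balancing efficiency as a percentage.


Formula: Efficiency = Sum of Task Times / (N_stations * CT) * 100
Total station capacity = 3 stations * 22 min = 66 min
Efficiency = 66 / 66 * 100 = 100.0%

100.0%


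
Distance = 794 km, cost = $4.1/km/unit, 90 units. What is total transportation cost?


TC = dist * cost * units = 794 * 4.1 * 90 = $292986.00

$292986.00


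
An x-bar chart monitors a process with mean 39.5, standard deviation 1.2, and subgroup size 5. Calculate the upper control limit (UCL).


UCL = 39.5 + 3 * 1.2 / sqrt(5)

41.11


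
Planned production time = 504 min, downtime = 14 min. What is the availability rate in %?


Formula: Availability = (Planned Time - Downtime) / Planned Time * 100
Uptime = 504 - 14 = 490 min
Availability = 490 / 504 * 100 = 97.2%

97.2%


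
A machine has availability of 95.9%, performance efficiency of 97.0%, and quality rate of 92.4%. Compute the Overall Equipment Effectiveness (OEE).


Formula: OEE = Availability * Performance * Quality / 10000
A * P = 95.9% * 97.0% / 100 = 93.02%
OEE = 93.02% * 92.4% / 100 = 86.0%

86.0%


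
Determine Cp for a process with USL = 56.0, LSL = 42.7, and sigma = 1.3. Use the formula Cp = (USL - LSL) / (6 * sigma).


Cp = (56.0 - 42.7) / (6 * 1.3)

1.71


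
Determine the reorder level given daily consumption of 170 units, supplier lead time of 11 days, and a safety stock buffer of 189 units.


Formula: ROP = (Daily Demand * Lead Time) + Safety Stock
Demand during lead time = 170 * 11 = 1870 units
ROP = 1870 + 189 = 2059 units

2059 units


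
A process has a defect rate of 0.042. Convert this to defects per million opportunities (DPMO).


DPMO = defect_rate * 1000000 = 0.042 * 1000000

42000


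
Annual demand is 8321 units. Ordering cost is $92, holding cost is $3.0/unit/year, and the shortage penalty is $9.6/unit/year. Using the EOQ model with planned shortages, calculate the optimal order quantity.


Formula: EOQ* = sqrt(2DS/H) * sqrt((H+P)/P)
Base EOQ = sqrt(2*8321*92/3.0) = 714.39 units
Correction = sqrt((3.0+9.6)/9.6) = 1.14564
EOQ* = 714.39 * 1.14564 = 818.4 units

818.4 units


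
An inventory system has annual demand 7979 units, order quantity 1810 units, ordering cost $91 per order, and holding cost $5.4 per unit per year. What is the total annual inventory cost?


TC = 7979/1810 * 91 + 1810/2 * 5.4

$5288.15


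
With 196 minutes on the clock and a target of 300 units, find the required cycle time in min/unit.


Formula: CT = Available Time / Number of Units
CT = 196 min / 300 units
CT = 0.65 min/unit

0.65 min/unit


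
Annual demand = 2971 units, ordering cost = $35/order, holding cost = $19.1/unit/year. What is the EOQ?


Formula: EOQ = sqrt(2 * D * S / H)
Numerator: 2 * 2971 * 35 = 207970
2DS/H = 207970 / 19.1 = 10888.5
EOQ = sqrt(10888.5) = 104.3 units

104.3 units


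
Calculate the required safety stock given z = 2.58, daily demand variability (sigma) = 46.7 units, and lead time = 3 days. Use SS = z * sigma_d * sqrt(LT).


Formula: SS = z * sigma_d * sqrt(LT)
sqrt(LT) = sqrt(3) = 1.7321
SS = 2.58 * 46.7 * 1.7321
SS = 208.7 units

208.7 units


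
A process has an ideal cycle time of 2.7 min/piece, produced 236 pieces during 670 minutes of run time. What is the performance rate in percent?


Formula: Performance = (Ideal CT * Total Count) / Run Time * 100
Ideal output time = 2.7 * 236 = 637.2 min
Performance = 637.2 / 670 * 100 = 95.1%

95.1%


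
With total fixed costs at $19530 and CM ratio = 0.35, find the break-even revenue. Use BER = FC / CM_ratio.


Formula: BER = Fixed Costs / Contribution Margin Ratio
BER = $19530 / 0.35
BER = $55800.00 (to the nearest cent)

$55800.00


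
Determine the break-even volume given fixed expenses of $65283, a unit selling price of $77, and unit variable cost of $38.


Formula: BEQ = Fixed Costs / (Price - Variable Cost)
Contribution margin = $77 - $38 = $39/unit
BEQ = ceil($65283 / $39/unit) = ceil(1673.92) = 1674 units

1674 units


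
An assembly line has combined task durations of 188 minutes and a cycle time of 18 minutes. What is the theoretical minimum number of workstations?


Formula: N_min = ceil(Sum of Task Times / Cycle Time)
N_min = ceil(188 min / 18 min) = ceil(10.4444)
N_min = 11 stations

11


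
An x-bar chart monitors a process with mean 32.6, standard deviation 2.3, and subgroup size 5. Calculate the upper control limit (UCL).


UCL = 32.6 + 3 * 2.3 / sqrt(5)

35.69


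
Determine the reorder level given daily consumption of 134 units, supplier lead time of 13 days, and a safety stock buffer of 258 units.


Formula: ROP = (Daily Demand * Lead Time) + Safety Stock
Demand during lead time = 134 * 13 = 1742 units
ROP = 1742 + 258 = 2000 units

2000 units


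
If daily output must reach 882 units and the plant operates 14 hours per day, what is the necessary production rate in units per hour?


Formula: Production Rate = Daily Demand / Available Hours
Rate = 882 units/day / 14 hours/day
Rate = 63.0 units/hour

63.0 units/hour


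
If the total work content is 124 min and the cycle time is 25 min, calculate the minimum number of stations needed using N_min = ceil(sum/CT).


Formula: N_min = ceil(Sum of Task Times / Cycle Time)
N_min = ceil(124 min / 25 min) = ceil(4.96)
N_min = 5 stations

5


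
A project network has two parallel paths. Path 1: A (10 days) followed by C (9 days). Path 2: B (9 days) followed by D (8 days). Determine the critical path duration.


Path 1 = 10 + 9 = 19 days
Path 2 = 9 + 8 = 17 days
Duration = max(19, 17) = 19 days

19 days


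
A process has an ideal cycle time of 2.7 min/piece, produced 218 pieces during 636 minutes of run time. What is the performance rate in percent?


Formula: Performance = (Ideal CT * Total Count) / Run Time * 100
Ideal output time = 2.7 * 218 = 588.6 min
Performance = 588.6 / 636 * 100 = 92.5%

92.5%


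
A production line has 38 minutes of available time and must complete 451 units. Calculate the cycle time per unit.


Formula: CT = Available Time / Number of Units
CT = 38 min / 451 units
CT = 0.08 min/unit

0.08 min/unit


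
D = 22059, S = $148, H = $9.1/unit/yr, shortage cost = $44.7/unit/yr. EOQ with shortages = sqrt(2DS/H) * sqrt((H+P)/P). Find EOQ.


Formula: EOQ* = sqrt(2DS/H) * sqrt((H+P)/P)
Base EOQ = sqrt(2*22059*148/9.1) = 847.07 units
Correction = sqrt((9.1+44.7)/44.7) = 1.09708
EOQ* = 847.07 * 1.09708 = 929.3 units

929.3 units


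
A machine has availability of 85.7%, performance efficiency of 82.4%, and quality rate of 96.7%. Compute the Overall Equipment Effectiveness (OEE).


Formula: OEE = Availability * Performance * Quality / 10000
A * P = 85.7% * 82.4% / 100 = 70.62%
OEE = 70.62% * 96.7% / 100 = 68.3%

68.3%


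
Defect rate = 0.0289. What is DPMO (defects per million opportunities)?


DPMO = defect_rate * 1000000 = 0.0289 * 1000000

28900


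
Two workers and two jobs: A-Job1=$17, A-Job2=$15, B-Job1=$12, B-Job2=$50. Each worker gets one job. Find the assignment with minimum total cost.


Option 1: A->1 + B->2 = $17 + $50 = $67
Option 2: A->2 + B->1 = $15 + $12 = $27
Min cost = min($67, $27) = $27

$27


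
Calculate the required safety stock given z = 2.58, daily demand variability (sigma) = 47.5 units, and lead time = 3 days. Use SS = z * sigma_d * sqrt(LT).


Formula: SS = z * sigma_d * sqrt(LT)
sqrt(LT) = sqrt(3) = 1.7321
SS = 2.58 * 47.5 * 1.7321
SS = 212.3 units

212.3 units


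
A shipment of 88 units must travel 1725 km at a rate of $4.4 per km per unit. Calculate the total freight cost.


TC = dist * cost * units = 1725 * 4.4 * 88 = $667920.00

$667920.00


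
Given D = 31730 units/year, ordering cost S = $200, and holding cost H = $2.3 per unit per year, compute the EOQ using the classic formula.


Formula: EOQ = sqrt(2 * D * S / H)
Numerator: 2 * 31730 * 200 = 12692000
2DS/H = 12692000 / 2.3 = 5518260.9
EOQ = sqrt(5518260.9) = 2349.1 units

2349.1 units


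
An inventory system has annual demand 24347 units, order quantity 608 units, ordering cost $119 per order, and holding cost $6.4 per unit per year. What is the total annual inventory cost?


TC = 24347/608 * 119 + 608/2 * 6.4

$6710.88


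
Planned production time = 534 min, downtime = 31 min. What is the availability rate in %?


Formula: Availability = (Planned Time - Downtime) / Planned Time * 100
Uptime = 534 - 31 = 503 min
Availability = 503 / 534 * 100 = 94.2%

94.2%


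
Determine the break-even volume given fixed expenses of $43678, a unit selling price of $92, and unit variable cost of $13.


Formula: BEQ = Fixed Costs / (Price - Variable Cost)
Contribution margin = $92 - $13 = $79/unit
BEQ = ceil($43678 / $79/unit) = ceil(552.89) = 553 units

553 units


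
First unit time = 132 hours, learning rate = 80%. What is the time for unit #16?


Formula: T_n = T_1 * (learning_rate)^(log2(n)) where learning_rate = rate/100
Doublings = log2(16) = 4
T_n = 132 * 0.8^4
T_n = 132 * 0.4096 = 54.1 hours

54.1 hours


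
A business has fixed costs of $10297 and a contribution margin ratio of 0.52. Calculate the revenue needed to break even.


Formula: BER = Fixed Costs / Contribution Margin Ratio
BER = $10297 / 0.52
BER = $19801.92 (to the nearest cent)

$19801.92


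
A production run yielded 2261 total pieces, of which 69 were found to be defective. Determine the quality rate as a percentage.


Formula: Quality Rate = Good Pieces / Total Pieces * 100
Good pieces = 2261 - 69 = 2192
QR = 2192 / 2261 * 100 = 96.9%

96.9%


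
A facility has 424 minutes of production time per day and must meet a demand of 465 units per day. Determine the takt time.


Formula: Takt Time = Available Production Time / Customer Demand
Takt = 424 min/day / 465 units/day
Takt = 0.91 min/unit

0.91 min/unit


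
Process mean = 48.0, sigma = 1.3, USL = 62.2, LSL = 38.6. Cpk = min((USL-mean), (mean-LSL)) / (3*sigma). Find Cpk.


Cpu = (62.2 - 48.0) / (3 * 1.3) = 3.64
Cpl = (48.0 - 38.6) / (3 * 1.3) = 2.41
Cpk = min(3.64, 2.41) = 2.41

2.41


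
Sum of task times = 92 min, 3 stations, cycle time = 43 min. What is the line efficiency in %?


Formula: Efficiency = Sum of Task Times / (N_stations * CT) * 100
Total station capacity = 3 stations * 43 min = 129 min
Efficiency = 92 / 129 * 100 = 71.3%

71.3%


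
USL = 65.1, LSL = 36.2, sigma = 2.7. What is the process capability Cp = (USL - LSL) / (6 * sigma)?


Cp = (65.1 - 36.2) / (6 * 2.7)

1.78


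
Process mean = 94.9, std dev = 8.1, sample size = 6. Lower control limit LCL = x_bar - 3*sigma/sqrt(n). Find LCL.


LCL = 94.9 - 3 * 8.1 / sqrt(6)

84.98


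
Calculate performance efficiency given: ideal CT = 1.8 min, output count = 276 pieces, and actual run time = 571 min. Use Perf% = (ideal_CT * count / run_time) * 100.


Formula: Performance = (Ideal CT * Total Count) / Run Time * 100
Ideal output time = 1.8 * 276 = 496.8 min
Performance = 496.8 / 571 * 100 = 87.0%

87.0%


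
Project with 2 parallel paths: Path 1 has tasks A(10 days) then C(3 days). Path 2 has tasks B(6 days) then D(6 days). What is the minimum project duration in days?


Path 1 = 10 + 3 = 13 days
Path 2 = 6 + 6 = 12 days
Duration = max(13, 12) = 13 days

13 days


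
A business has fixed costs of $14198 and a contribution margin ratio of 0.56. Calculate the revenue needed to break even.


Formula: BER = Fixed Costs / Contribution Margin Ratio
BER = $14198 / 0.56
BER = $25353.57 (to the nearest cent)

$25353.57


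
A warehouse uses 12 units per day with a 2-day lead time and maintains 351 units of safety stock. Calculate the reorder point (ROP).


Formula: ROP = (Daily Demand * Lead Time) + Safety Stock
Demand during lead time = 12 * 2 = 24 units
ROP = 24 + 351 = 375 units

375 units


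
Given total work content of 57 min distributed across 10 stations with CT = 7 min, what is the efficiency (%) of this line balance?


Formula: Efficiency = Sum of Task Times / (N_stations * CT) * 100
Total station capacity = 10 stations * 7 min = 70 min
Efficiency = 57 / 70 * 100 = 81.4%

81.4%


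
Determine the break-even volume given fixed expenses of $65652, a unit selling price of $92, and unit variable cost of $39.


Formula: BEQ = Fixed Costs / (Price - Variable Cost)
Contribution margin = $92 - $39 = $53/unit
BEQ = ceil($65652 / $53/unit) = ceil(1238.72) = 1239 units

1239 units


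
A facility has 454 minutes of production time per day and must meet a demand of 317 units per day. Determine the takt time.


Formula: Takt Time = Available Production Time / Customer Demand
Takt = 454 min/day / 317 units/day
Takt = 1.43 min/unit

1.43 min/unit


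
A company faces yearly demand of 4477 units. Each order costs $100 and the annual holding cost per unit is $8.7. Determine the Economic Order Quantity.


Formula: EOQ = sqrt(2 * D * S / H)
Numerator: 2 * 4477 * 100 = 895400
2DS/H = 895400 / 8.7 = 102919.5
EOQ = sqrt(102919.5) = 320.8 units

320.8 units


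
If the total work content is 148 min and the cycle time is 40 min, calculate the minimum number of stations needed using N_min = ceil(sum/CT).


Formula: N_min = ceil(Sum of Task Times / Cycle Time)
N_min = ceil(148 min / 40 min) = ceil(3.7)
N_min = 4 stations

4


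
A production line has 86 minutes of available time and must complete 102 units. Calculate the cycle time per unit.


Formula: CT = Available Time / Number of Units
CT = 86 min / 102 units
CT = 0.84 min/unit

0.84 min/unit


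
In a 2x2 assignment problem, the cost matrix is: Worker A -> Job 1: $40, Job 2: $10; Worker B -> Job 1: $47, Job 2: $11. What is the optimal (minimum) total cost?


Option 1: A->1 + B->2 = $40 + $11 = $51
Option 2: A->2 + B->1 = $10 + $47 = $57
Min cost = min($51, $57) = $51

$51


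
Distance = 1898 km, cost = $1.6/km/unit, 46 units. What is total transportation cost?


TC = dist * cost * units = 1898 * 1.6 * 46 = $139692.80

$139692.80


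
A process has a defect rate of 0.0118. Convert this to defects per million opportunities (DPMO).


DPMO = defect_rate * 1000000 = 0.0118 * 1000000

11800


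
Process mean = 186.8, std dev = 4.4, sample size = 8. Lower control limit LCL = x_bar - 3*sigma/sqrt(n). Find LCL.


LCL = 186.8 - 3 * 4.4 / sqrt(8)

182.13


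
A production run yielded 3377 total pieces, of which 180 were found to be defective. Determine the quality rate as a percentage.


Formula: Quality Rate = Good Pieces / Total Pieces * 100
Good pieces = 3377 - 180 = 3197
QR = 3197 / 3377 * 100 = 94.7%

94.7%


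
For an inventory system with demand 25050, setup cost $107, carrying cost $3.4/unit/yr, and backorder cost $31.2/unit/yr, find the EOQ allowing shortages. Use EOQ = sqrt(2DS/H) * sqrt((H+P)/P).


Formula: EOQ* = sqrt(2DS/H) * sqrt((H+P)/P)
Base EOQ = sqrt(2*25050*107/3.4) = 1255.66 units
Correction = sqrt((3.4+31.2)/31.2) = 1.05308
EOQ* = 1255.66 * 1.05308 = 1322.3 units

1322.3 units


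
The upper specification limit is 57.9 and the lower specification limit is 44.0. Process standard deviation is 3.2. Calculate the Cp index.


Cp = (57.9 - 44.0) / (6 * 3.2)

0.72


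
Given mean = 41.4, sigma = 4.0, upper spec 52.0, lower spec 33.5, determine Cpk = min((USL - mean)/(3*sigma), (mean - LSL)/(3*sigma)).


Cpu = (52.0 - 41.4) / (3 * 4.0) = 0.88
Cpl = (41.4 - 33.5) / (3 * 4.0) = 0.66
Cpk = min(0.88, 0.66) = 0.66

0.66


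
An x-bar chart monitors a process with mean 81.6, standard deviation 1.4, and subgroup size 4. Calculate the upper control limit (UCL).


UCL = 81.6 + 3 * 1.4 / sqrt(4)

83.7


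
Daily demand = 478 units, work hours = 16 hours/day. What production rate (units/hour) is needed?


Formula: Production Rate = Daily Demand / Available Hours
Rate = 478 units/day / 16 hours/day
Rate = 29.9 units/hour

29.9 units/hour


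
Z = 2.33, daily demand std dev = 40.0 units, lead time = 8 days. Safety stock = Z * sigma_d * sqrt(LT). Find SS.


Formula: SS = z * sigma_d * sqrt(LT)
sqrt(LT) = sqrt(8) = 2.8284
SS = 2.33 * 40.0 * 2.8284
SS = 263.6 units

263.6 units


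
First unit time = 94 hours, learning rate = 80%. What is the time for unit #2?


Formula: T_n = T_1 * (learning_rate)^(log2(n)) where learning_rate = rate/100
Doublings = log2(2) = 1
T_n = 94 * 0.8^1
T_n = 94 * 0.8 = 75.2 hours

75.2 hours


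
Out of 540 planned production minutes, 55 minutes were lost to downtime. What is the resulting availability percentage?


Formula: Availability = (Planned Time - Downtime) / Planned Time * 100
Uptime = 540 - 55 = 485 min
Availability = 485 / 540 * 100 = 89.8%

89.8%


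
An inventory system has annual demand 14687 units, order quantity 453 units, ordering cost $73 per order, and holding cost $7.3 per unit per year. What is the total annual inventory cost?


TC = 14687/453 * 73 + 453/2 * 7.3

$4020.23


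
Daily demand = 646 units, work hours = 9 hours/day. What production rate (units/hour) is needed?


Formula: Production Rate = Daily Demand / Available Hours
Rate = 646 units/day / 9 hours/day
Rate = 71.8 units/hour

71.8 units/hour


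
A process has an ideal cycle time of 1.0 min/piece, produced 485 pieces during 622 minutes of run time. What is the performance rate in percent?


Formula: Performance = (Ideal CT * Total Count) / Run Time * 100
Ideal output time = 1.0 * 485 = 485.0 min
Performance = 485.0 / 622 * 100 = 78.0%

78.0%


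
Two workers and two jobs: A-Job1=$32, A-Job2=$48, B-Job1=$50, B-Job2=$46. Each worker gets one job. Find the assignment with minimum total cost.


Option 1: A->1 + B->2 = $32 + $46 = $78
Option 2: A->2 + B->1 = $48 + $50 = $98
Min cost = min($78, $98) = $78

$78


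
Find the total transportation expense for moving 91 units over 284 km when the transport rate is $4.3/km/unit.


TC = dist * cost * units = 284 * 4.3 * 91 = $111129.20

$111129.20


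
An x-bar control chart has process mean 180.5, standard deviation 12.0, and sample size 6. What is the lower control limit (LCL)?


LCL = 180.5 - 3 * 12.0 / sqrt(6)

165.8


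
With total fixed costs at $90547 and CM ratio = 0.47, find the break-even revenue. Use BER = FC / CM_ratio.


Formula: BER = Fixed Costs / Contribution Margin Ratio
BER = $90547 / 0.47
BER = $192653.19 (to the nearest cent)

$192653.19


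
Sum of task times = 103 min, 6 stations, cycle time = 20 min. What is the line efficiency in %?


Formula: Efficiency = Sum of Task Times / (N_stations * CT) * 100
Total station capacity = 6 stations * 20 min = 120 min
Efficiency = 103 / 120 * 100 = 85.8%

85.8%


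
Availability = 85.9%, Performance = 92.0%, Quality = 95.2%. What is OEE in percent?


Formula: OEE = Availability * Performance * Quality / 10000
A * P = 85.9% * 92.0% / 100 = 79.03%
OEE = 79.03% * 95.2% / 100 = 75.2%

75.2%


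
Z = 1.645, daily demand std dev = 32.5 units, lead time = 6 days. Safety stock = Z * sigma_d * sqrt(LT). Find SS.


Formula: SS = z * sigma_d * sqrt(LT)
sqrt(LT) = sqrt(6) = 2.4495
SS = 1.645 * 32.5 * 2.4495
SS = 131.0 units

131.0 units


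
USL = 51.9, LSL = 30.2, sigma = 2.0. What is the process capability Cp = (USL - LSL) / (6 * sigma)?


Cp = (51.9 - 30.2) / (6 * 2.0)

1.81


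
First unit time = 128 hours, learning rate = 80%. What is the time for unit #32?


Formula: T_n = T_1 * (learning_rate)^(log2(n)) where learning_rate = rate/100
Doublings = log2(32) = 5
T_n = 128 * 0.8^5
T_n = 128 * 0.3277 = 41.9 hours

41.9 hours


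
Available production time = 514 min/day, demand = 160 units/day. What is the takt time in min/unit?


Formula: Takt Time = Available Production Time / Customer Demand
Takt = 514 min/day / 160 units/day
Takt = 3.21 min/unit

3.21 min/unit


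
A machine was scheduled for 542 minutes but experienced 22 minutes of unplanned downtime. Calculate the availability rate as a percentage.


Formula: Availability = (Planned Time - Downtime) / Planned Time * 100
Uptime = 542 - 22 = 520 min
Availability = 520 / 542 * 100 = 95.9%

95.9%


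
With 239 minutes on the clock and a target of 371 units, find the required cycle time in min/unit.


Formula: CT = Available Time / Number of Units
CT = 239 min / 371 units
CT = 0.64 min/unit

0.64 min/unit


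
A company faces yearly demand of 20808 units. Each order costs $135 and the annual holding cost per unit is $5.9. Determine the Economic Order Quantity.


Formula: EOQ = sqrt(2 * D * S / H)
Numerator: 2 * 20808 * 135 = 5618160
2DS/H = 5618160 / 5.9 = 952230.5
EOQ = sqrt(952230.5) = 975.8 units

975.8 units


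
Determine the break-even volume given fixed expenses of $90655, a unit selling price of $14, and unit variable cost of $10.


Formula: BEQ = Fixed Costs / (Price - Variable Cost)
Contribution margin = $14 - $10 = $4/unit
BEQ = ceil($90655 / $4/unit) = ceil(22663.75) = 22664 units

22664 units


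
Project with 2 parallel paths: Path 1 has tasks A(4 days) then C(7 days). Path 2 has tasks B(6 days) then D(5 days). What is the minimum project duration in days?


Path 1 = 4 + 7 = 11 days
Path 2 = 6 + 5 = 11 days
Duration = max(11, 11) = 11 days

11 days


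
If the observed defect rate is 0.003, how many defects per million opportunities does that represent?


DPMO = defect_rate * 1000000 = 0.003 * 1000000

3000


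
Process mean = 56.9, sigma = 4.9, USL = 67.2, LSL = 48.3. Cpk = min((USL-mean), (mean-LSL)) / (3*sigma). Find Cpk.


Cpu = (67.2 - 56.9) / (3 * 4.9) = 0.7
Cpl = (56.9 - 48.3) / (3 * 4.9) = 0.59
Cpk = min(0.7, 0.59) = 0.59

0.59


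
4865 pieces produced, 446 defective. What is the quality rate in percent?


Formula: Quality Rate = Good Pieces / Total Pieces * 100
Good pieces = 4865 - 446 = 4419
QR = 4419 / 4865 * 100 = 90.8%

90.8%


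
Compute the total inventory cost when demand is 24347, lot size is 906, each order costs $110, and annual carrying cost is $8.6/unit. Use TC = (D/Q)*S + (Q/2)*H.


TC = 24347/906 * 110 + 906/2 * 8.6

$6851.84


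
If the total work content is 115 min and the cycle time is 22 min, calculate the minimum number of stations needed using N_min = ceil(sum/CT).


Formula: N_min = ceil(Sum of Task Times / Cycle Time)
N_min = ceil(115 min / 22 min) = ceil(5.2273)
N_min = 6 stations

6


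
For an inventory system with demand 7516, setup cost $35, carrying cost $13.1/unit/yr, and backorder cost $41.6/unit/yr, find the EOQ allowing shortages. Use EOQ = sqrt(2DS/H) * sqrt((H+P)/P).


Formula: EOQ* = sqrt(2DS/H) * sqrt((H+P)/P)
Base EOQ = sqrt(2*7516*35/13.1) = 200.4 units
Correction = sqrt((13.1+41.6)/41.6) = 1.14669
EOQ* = 200.4 * 1.14669 = 229.8 units

229.8 units


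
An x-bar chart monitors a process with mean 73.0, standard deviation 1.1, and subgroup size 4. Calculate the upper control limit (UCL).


UCL = 73.0 + 3 * 1.1 / sqrt(4)

74.65


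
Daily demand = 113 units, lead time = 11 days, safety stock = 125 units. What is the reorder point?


Formula: ROP = (Daily Demand * Lead Time) + Safety Stock
Demand during lead time = 113 * 11 = 1243 units
ROP = 1243 + 125 = 1368 units

1368 units


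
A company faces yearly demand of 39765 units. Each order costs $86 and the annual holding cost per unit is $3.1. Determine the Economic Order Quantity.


Formula: EOQ = sqrt(2 * D * S / H)
Numerator: 2 * 39765 * 86 = 6839580
2DS/H = 6839580 / 3.1 = 2206316.1
EOQ = sqrt(2206316.1) = 1485.4 units

1485.4 units


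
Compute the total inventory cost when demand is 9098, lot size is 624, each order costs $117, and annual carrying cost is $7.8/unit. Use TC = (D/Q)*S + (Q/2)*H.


TC = 9098/624 * 117 + 624/2 * 7.8

$4139.48


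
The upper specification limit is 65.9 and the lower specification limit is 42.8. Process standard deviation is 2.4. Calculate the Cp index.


Cp = (65.9 - 42.8) / (6 * 2.4)

1.6


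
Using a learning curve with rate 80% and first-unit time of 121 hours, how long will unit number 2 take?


Formula: T_n = T_1 * (learning_rate)^(log2(n)) where learning_rate = rate/100
Doublings = log2(2) = 1
T_n = 121 * 0.8^1
T_n = 121 * 0.8 = 96.8 hours

96.8 hours


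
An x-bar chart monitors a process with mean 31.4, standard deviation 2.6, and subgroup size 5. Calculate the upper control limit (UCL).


UCL = 31.4 + 3 * 2.6 / sqrt(5)

34.89


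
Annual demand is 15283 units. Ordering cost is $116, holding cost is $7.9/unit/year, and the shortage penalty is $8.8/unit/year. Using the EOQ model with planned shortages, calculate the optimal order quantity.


Formula: EOQ* = sqrt(2DS/H) * sqrt((H+P)/P)
Base EOQ = sqrt(2*15283*116/7.9) = 669.94 units
Correction = sqrt((7.9+8.8)/8.8) = 1.37758
EOQ* = 669.94 * 1.37758 = 922.9 units

922.9 units


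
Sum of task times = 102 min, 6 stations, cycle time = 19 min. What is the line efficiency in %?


Formula: Efficiency = Sum of Task Times / (N_stations * CT) * 100
Total station capacity = 6 stations * 19 min = 114 min
Efficiency = 102 / 114 * 100 = 89.5%

89.5%


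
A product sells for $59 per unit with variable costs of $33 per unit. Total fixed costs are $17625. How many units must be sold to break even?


Formula: BEQ = Fixed Costs / (Price - Variable Cost)
Contribution margin = $59 - $33 = $26/unit
BEQ = ceil($17625 / $26/unit) = ceil(677.88) = 678 units

678 units


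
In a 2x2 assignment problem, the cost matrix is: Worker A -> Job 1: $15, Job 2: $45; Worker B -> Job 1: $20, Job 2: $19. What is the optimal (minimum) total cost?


Option 1: A->1 + B->2 = $15 + $19 = $34
Option 2: A->2 + B->1 = $45 + $20 = $65
Min cost = min($34, $65) = $34

$34


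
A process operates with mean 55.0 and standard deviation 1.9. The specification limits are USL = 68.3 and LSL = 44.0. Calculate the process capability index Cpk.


Cpu = (68.3 - 55.0) / (3 * 1.9) = 2.33
Cpl = (55.0 - 44.0) / (3 * 1.9) = 1.93
Cpk = min(2.33, 1.93) = 1.93

1.93


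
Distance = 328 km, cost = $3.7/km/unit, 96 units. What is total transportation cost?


TC = dist * cost * units = 328 * 3.7 * 96 = $116505.60

$116505.60


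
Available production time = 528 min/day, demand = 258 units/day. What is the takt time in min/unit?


Formula: Takt Time = Available Production Time / Customer Demand
Takt = 528 min/day / 258 units/day
Takt = 2.05 min/unit

2.05 min/unit


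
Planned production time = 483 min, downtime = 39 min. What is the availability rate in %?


Formula: Availability = (Planned Time - Downtime) / Planned Time * 100
Uptime = 483 - 39 = 444 min
Availability = 444 / 483 * 100 = 91.9%

91.9%


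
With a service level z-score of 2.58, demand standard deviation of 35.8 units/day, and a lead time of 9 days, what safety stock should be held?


Formula: SS = z * sigma_d * sqrt(LT)
sqrt(LT) = sqrt(9) = 3.0
SS = 2.58 * 35.8 * 3.0
SS = 277.1 units

277.1 units


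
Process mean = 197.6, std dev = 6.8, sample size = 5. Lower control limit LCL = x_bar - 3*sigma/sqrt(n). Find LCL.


LCL = 197.6 - 3 * 6.8 / sqrt(5)

188.48


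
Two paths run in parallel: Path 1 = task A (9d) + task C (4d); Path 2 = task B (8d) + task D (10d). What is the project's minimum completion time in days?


Path 1 = 9 + 4 = 13 days
Path 2 = 8 + 10 = 18 days
Duration = max(13, 18) = 18 days

18 days


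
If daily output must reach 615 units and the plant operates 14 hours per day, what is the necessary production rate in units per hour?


Formula: Production Rate = Daily Demand / Available Hours
Rate = 615 units/day / 14 hours/day
Rate = 43.9 units/hour

43.9 units/hour


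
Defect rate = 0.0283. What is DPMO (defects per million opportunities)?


DPMO = defect_rate * 1000000 = 0.0283 * 1000000

28300


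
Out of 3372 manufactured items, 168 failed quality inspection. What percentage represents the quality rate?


Formula: Quality Rate = Good Pieces / Total Pieces * 100
Good pieces = 3372 - 168 = 3204
QR = 3204 / 3372 * 100 = 95.0%

95.0%


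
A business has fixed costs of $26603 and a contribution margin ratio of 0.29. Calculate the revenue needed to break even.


Formula: BER = Fixed Costs / Contribution Margin Ratio
BER = $26603 / 0.29
BER = $91734.48 (to the nearest cent)

$91734.48


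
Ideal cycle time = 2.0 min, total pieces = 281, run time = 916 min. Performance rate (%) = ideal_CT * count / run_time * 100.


Formula: Performance = (Ideal CT * Total Count) / Run Time * 100
Ideal output time = 2.0 * 281 = 562.0 min
Performance = 562.0 / 916 * 100 = 61.4%

61.4%


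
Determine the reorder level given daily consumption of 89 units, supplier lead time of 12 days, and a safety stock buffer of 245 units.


Formula: ROP = (Daily Demand * Lead Time) + Safety Stock
Demand during lead time = 89 * 12 = 1068 units
ROP = 1068 + 245 = 1313 units

1313 units


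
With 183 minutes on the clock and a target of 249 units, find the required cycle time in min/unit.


Formula: CT = Available Time / Number of Units
CT = 183 min / 249 units
CT = 0.73 min/unit

0.73 min/unit


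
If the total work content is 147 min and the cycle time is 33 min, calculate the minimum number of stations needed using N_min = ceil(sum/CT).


Formula: N_min = ceil(Sum of Task Times / Cycle Time)
N_min = ceil(147 min / 33 min) = ceil(4.4545)
N_min = 5 stations

5


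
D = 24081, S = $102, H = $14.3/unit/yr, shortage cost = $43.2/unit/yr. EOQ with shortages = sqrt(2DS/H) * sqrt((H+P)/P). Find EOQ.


Formula: EOQ* = sqrt(2DS/H) * sqrt((H+P)/P)
Base EOQ = sqrt(2*24081*102/14.3) = 586.12 units
Correction = sqrt((14.3+43.2)/43.2) = 1.1537
EOQ* = 586.12 * 1.1537 = 676.2 units

676.2 units


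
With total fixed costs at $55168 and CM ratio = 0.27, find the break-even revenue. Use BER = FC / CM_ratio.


Formula: BER = Fixed Costs / Contribution Margin Ratio
BER = $55168 / 0.27
BER = $204325.93 (to the nearest cent)

$204325.93


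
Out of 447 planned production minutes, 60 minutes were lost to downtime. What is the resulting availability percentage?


Formula: Availability = (Planned Time - Downtime) / Planned Time * 100
Uptime = 447 - 60 = 387 min
Availability = 387 / 447 * 100 = 86.6%

86.6%


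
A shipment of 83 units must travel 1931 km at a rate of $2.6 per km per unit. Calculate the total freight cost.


TC = dist * cost * units = 1931 * 2.6 * 83 = $416709.80

$416709.80


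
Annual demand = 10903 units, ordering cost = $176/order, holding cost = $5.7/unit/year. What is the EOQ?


Formula: EOQ = sqrt(2 * D * S / H)
Numerator: 2 * 10903 * 176 = 3837856
2DS/H = 3837856 / 5.7 = 673308.1
EOQ = sqrt(673308.1) = 820.6 units

820.6 units


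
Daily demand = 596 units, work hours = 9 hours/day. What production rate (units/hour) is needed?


Formula: Production Rate = Daily Demand / Available Hours
Rate = 596 units/day / 9 hours/day
Rate = 66.2 units/hour

66.2 units/hour


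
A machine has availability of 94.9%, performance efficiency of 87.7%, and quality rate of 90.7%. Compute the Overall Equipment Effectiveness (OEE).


Formula: OEE = Availability * Performance * Quality / 10000
A * P = 94.9% * 87.7% / 100 = 83.23%
OEE = 83.23% * 90.7% / 100 = 75.5%

75.5%
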